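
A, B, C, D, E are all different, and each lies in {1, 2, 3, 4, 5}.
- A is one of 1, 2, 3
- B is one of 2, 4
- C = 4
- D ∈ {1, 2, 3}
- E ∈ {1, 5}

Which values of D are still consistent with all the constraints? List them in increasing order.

C must be 4 (only option left). Remove 4 from B.
B's domain is down to {2}, so B = 2. Eliminate 2 elsewhere: A, D.
Among the 3 still-open variables, 5 fits only E (and all 3 values in {1, 3, 5} must be used), so E = 5.
No further eliminations apply; D can still be any of 1, 3.

1, 3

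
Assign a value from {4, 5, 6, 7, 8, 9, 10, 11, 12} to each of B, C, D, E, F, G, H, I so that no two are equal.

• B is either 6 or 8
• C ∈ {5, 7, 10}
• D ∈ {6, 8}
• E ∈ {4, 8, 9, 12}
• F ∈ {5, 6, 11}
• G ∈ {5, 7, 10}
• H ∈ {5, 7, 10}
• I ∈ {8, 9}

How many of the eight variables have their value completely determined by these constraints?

2

B and D share exactly the 2 values {6, 8}; by pigeonhole those values go to them, so strike 6, 8 from E, F, I.
I's domain is down to {9}, so I = 9. So E can't be 9.
C, G, H between them cover only {5, 7, 10} — a naked triple. Remove those values from F.
F must be 11 (only option left).
Determined: F=11, I=9. The other variables each still have more than one consistent value. That makes 2.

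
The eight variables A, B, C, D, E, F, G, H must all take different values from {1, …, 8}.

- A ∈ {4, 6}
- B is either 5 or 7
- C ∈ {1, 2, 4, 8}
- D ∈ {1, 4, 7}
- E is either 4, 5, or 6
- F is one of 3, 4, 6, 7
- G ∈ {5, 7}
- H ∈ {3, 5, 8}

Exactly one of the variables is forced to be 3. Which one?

The 8 variables draw from only 8 values {1, 2, 3, 4, 5, 6, 7, 8}, so each is used; only C can be 2, hence C = 2.
Among the 7 still-open variables, 1 fits only D (and all 7 values in {1, 3, 4, 5, 6, 7, 8} must be used), so D = 1.
The 6 still-open variables together cover exactly {3, 4, 5, 6, 7, 8} — 6 values for 6 variables — and 8 appears only in H's list, so H = 8.
The 5 still-open variables together cover exactly {3, 4, 5, 6, 7} — 5 values for 5 variables — and 3 appears only in F's list, so F = 3.

F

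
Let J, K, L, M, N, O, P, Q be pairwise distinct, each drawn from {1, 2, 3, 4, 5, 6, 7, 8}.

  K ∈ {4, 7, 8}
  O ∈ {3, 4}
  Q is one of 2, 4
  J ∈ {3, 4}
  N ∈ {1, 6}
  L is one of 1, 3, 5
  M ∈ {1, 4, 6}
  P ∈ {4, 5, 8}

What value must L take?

Among the 8 variables, 2 fits only Q (and all 8 values in {1, 2, 3, 4, 5, 6, 7, 8} must be used), so Q = 2.
Among the 7 still-open variables, 7 fits only K (and all 7 values in {1, 3, 4, 5, 6, 7, 8} must be used), so K = 7.
The 6 still-open variables together cover exactly {1, 3, 4, 5, 6, 8} — 6 values for 6 variables — and 8 appears only in P's list, so P = 8.
Among the 5 still-open variables, 5 fits only L (and all 5 values in {1, 3, 4, 5, 6} must be used), so L = 5.

5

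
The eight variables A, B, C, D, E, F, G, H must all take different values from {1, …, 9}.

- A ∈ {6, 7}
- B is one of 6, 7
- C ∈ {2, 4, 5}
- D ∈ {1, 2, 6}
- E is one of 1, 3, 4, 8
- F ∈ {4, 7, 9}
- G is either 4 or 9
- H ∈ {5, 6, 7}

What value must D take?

The 2 variables A and B are confined to {6, 7}, which locks those values in; drop them from D, F, H.
H has just one choice, so H = 5. So C can't be 5.
F and G between them cover only {4, 9} — a naked pair. Remove those values from C, E.
C must be 2 (only option left). Strike 2 from D.
So D = 1.

1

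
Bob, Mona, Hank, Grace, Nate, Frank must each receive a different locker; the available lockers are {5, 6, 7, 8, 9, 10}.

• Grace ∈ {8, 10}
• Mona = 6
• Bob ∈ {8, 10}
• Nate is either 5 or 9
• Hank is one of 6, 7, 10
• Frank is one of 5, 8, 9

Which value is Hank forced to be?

7

Mona has just one choice, so Mona = 6. Eliminate 6 elsewhere: Hank.
The 5 still-open variables draw from only 5 values {5, 7, 8, 9, 10}, so each is used; only Hank can be 7, hence Hank = 7.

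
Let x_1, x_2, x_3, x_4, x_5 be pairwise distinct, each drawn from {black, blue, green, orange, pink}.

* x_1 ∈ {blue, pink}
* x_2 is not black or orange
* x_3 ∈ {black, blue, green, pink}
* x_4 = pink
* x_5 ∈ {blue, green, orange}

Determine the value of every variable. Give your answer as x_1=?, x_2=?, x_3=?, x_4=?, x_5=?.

x_4 must be pink (only option left). Eliminate pink elsewhere: x_1, x_2, x_3.
x_1's domain is down to {blue}, so x_1 = blue. Remove blue from x_2, x_3, x_5.
x_2 must be green (only option left). So x_3, x_5 can't be green.
x_3 must be black (only option left).
That leaves x_5 = orange.

x_1=blue, x_2=green, x_3=black, x_4=pink, x_5=orange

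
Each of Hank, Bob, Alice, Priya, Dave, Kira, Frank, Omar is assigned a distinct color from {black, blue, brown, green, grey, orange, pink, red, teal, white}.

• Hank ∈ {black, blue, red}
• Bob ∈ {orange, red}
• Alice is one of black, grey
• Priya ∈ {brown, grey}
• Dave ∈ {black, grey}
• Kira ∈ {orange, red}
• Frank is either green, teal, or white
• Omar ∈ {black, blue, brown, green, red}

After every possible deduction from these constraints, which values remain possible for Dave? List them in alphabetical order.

black, grey

The 2 variables Bob and Kira are confined to {orange, red}, which locks those values in; drop them from Hank, Omar.
Alice and Dave share exactly the 2 values {black, grey}; by pigeonhole those values go to them, so strike black, grey from Hank, Priya, Omar.
Hank's domain is down to {blue}, so Hank = blue. Eliminate blue elsewhere: Omar.
Priya has just one choice, so Priya = brown. So Omar can't be brown.
Omar has just one choice, so Omar = green. Eliminate green elsewhere: Frank.
No further eliminations apply; Dave can still be any of black, grey.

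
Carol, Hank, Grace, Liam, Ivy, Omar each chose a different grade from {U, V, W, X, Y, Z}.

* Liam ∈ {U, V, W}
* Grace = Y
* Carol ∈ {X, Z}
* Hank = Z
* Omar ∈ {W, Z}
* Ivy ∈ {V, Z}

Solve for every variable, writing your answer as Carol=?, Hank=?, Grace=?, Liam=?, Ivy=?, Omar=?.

Carol=X, Hank=Z, Grace=Y, Liam=U, Ivy=V, Omar=W

Hank must be Z (only option left). So Carol, Ivy, Omar can't be Z.
Grace's domain is down to {Y}, so Grace = Y.
Ivy's domain is down to {V}, so Ivy = V. Remove V from Liam.
That leaves Omar = W. Remove W from Liam.
Carol's domain is down to {X}, so Carol = X.
That leaves Liam = U.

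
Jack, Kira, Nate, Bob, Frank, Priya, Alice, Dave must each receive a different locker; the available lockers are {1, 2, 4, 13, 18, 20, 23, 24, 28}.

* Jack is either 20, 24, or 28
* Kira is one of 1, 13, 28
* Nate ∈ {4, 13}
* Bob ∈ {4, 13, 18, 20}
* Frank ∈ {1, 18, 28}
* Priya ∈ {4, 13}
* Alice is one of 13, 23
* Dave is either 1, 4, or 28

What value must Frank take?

18

The 8 variables together cover exactly {1, 4, 13, 18, 20, 23, 24, 28} — 8 values for 8 variables — and 23 appears only in Alice's list, so Alice = 23.
The 7 still-open variables together cover exactly {1, 4, 13, 18, 20, 24, 28} — 7 values for 7 variables — and 24 appears only in Jack's list, so Jack = 24.
Among the 6 still-open variables, 20 fits only Bob (and all 6 values in {1, 4, 13, 18, 20, 28} must be used), so Bob = 20.
Among the 5 still-open variables, 18 fits only Frank (and all 5 values in {1, 4, 13, 18, 28} must be used), so Frank = 18.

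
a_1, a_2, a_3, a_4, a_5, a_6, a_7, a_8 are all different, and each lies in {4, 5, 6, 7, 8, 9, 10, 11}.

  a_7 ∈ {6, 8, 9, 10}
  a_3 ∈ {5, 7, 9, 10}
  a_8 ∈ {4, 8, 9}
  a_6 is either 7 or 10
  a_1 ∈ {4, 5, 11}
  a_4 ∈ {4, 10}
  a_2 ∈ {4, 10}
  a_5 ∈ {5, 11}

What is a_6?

The 8 variables together cover exactly {4, 5, 6, 7, 8, 9, 10, 11} — 8 values for 8 variables — and 6 appears only in a_7's list, so a_7 = 6.
The 7 still-open variables draw from only 7 values {4, 5, 7, 8, 9, 10, 11}, so each is used; only a_8 can be 8, hence a_8 = 8.
The 6 still-open variables draw from only 6 values {4, 5, 7, 9, 10, 11}, so each is used; only a_3 can be 9, hence a_3 = 9.
The 5 still-open variables together cover exactly {4, 5, 7, 10, 11} — 5 values for 5 variables — and 7 appears only in a_6's list, so a_6 = 7.

7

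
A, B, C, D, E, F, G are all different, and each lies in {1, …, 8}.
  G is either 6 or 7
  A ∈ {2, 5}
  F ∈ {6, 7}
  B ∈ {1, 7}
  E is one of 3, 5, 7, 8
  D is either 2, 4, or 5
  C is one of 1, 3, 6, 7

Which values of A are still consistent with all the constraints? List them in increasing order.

F and G between them cover only {6, 7} — a naked pair. Remove those values from B, C, E.
B has just one choice, so B = 1. Eliminate 1 elsewhere: C.
That leaves C = 3. Eliminate 3 elsewhere: E.
No further eliminations apply; A can still be any of 2, 5.

2, 5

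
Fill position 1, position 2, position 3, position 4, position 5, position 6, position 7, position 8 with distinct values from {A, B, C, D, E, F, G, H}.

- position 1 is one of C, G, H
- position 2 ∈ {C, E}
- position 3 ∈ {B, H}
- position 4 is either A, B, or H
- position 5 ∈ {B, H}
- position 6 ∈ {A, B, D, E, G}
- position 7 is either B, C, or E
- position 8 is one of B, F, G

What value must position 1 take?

G

The 8 variables draw from only 8 values {A, B, C, D, E, F, G, H}, so each is used; only position 6 can be D, hence position 6 = D.
The 7 still-open variables draw from only 7 values {A, B, C, E, F, G, H}, so each is used; only position 4 can be A, hence position 4 = A.
Among the 6 still-open variables, F fits only position 8 (and all 6 values in {B, C, E, F, G, H} must be used), so position 8 = F.
The 5 still-open variables together cover exactly {B, C, E, G, H} — 5 values for 5 variables — and G appears only in position 1's list, so position 1 = G.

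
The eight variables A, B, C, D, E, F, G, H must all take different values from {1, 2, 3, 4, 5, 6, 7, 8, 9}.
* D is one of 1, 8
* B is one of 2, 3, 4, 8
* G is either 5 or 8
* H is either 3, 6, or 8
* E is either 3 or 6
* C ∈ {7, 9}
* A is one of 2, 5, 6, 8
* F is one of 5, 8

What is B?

F and G between them cover only {5, 8} — a naked pair. Remove those values from A, B, D, H.
That leaves D = 1.
E and H share exactly the 2 values {3, 6}; by pigeonhole those values go to them, so strike 3, 6 from A, B.
That leaves A = 2. Strike 2 from B.
So B = 4.

4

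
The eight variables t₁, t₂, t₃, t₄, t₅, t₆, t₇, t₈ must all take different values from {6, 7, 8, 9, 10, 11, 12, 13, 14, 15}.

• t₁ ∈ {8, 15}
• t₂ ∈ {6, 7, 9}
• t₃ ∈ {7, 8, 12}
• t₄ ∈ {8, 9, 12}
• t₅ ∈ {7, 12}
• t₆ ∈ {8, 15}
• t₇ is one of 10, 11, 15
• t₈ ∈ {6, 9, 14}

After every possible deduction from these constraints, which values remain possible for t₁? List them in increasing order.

t₁ and t₆ share exactly the 2 values {8, 15}; by pigeonhole those values go to them, so strike 8, 15 from t₃, t₄, t₇.
t₃ and t₅ share exactly the 2 values {7, 12}; by pigeonhole those values go to them, so strike 7, 12 from t₂, t₄.
That leaves t₄ = 9. Remove 9 from t₂, t₈.
t₂ must be 6 (only option left). Eliminate 6 elsewhere: t₈.
t₈ has just one choice, so t₈ = 14.
No further eliminations apply; t₁ can still be any of 8, 15.

8, 15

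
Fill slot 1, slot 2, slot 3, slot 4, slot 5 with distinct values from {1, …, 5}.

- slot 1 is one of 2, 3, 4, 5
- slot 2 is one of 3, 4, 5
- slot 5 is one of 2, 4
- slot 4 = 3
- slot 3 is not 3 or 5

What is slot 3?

1

slot 4 must be 3 (only option left). So slot 1, slot 2 can't be 3.
The 4 still-open variables together cover exactly {1, 2, 4, 5} — 4 values for 4 variables — and 1 appears only in slot 3's list, so slot 3 = 1.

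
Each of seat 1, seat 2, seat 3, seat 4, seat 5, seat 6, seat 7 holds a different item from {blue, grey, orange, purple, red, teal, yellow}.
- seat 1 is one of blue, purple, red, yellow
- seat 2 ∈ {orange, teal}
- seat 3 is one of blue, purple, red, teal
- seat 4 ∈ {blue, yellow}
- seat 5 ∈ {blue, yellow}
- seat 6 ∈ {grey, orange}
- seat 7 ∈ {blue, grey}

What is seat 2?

teal

seat 4 and seat 5 between them cover only {blue, yellow} — a naked pair. Remove those values from seat 1, seat 3, seat 7.
seat 7 must be grey (only option left). Strike grey from seat 6.
seat 6 has just one choice, so seat 6 = orange. Remove orange from seat 2.
So seat 2 = teal.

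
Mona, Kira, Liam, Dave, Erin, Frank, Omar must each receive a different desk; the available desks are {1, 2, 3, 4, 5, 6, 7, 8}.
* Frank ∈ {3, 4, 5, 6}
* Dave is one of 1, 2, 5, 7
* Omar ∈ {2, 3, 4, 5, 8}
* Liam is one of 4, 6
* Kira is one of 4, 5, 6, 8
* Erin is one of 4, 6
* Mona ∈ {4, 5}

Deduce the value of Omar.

The 2 variables Liam and Erin are confined to {4, 6}, which locks those values in; drop them from Mona, Kira, Frank, Omar.
Mona has just one choice, so Mona = 5. Remove 5 from Kira, Dave, Frank, Omar.
Kira has just one choice, so Kira = 8. Remove 8 from Omar.
Frank must be 3 (only option left). So Omar can't be 3.
So Omar = 2.

2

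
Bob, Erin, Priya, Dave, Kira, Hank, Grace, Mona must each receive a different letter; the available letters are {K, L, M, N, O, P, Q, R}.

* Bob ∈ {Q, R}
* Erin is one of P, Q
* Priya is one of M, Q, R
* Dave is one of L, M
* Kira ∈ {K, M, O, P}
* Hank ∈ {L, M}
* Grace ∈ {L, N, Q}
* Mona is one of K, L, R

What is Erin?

Among the 8 variables, N fits only Grace (and all 8 values in {K, L, M, N, O, P, Q, R} must be used), so Grace = N.
The 7 still-open variables draw from only 7 values {K, L, M, O, P, Q, R}, so each is used; only Kira can be O, hence Kira = O.
The 6 still-open variables draw from only 6 values {K, L, M, P, Q, R}, so each is used; only Mona can be K, hence Mona = K.
The 5 still-open variables together cover exactly {L, M, P, Q, R} — 5 values for 5 variables — and P appears only in Erin's list, so Erin = P.

P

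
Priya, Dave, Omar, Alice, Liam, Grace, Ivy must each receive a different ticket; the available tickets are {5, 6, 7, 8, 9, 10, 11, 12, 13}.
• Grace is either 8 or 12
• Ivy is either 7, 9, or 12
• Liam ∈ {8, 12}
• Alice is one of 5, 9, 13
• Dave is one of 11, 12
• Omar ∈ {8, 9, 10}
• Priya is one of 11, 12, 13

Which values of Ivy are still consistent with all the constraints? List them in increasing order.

7, 9

Liam and Grace share exactly the 2 values {8, 12}; by pigeonhole those values go to them, so strike 8, 12 from Priya, Dave, Omar, Ivy.
Dave must be 11 (only option left). Remove 11 from Priya.
Priya must be 13 (only option left). So Alice can't be 13.
No further eliminations apply; Ivy can still be any of 7, 9.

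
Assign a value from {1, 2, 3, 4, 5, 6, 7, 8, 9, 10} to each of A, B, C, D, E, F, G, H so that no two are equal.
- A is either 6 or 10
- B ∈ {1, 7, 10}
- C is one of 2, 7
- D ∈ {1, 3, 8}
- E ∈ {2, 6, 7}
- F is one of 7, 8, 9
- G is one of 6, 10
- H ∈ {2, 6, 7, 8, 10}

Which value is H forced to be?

8

The 8 variables together cover exactly {1, 2, 3, 6, 7, 8, 9, 10} — 8 values for 8 variables — and 3 appears only in D's list, so D = 3.
Among the 7 still-open variables, 1 fits only B (and all 7 values in {1, 2, 6, 7, 8, 9, 10} must be used), so B = 1.
The 6 still-open variables draw from only 6 values {2, 6, 7, 8, 9, 10}, so each is used; only F can be 9, hence F = 9.
The 5 still-open variables together cover exactly {2, 6, 7, 8, 10} — 5 values for 5 variables — and 8 appears only in H's list, so H = 8.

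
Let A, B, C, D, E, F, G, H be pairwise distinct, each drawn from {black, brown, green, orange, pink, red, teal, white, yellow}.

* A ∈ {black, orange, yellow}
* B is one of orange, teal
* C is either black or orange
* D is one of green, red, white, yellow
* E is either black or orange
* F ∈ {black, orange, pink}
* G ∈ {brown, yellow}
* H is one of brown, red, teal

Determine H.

C and E share exactly the 2 values {black, orange}; by pigeonhole those values go to them, so strike black, orange from A, B, F.
A's domain is down to {yellow}, so A = yellow. Strike yellow from D, G.
B's domain is down to {teal}, so B = teal. So H can't be teal.
F's domain is down to {pink}, so F = pink.
That leaves G = brown. Remove brown from H.
So H = red.

red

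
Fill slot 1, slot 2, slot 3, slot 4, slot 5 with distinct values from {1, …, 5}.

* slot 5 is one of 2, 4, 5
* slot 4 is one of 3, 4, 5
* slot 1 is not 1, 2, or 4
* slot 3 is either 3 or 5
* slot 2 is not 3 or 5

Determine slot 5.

2

The 5 variables draw from only 5 values {1, 2, 3, 4, 5}, so each is used; only slot 2 can be 1, hence slot 2 = 1.
The 4 still-open variables draw from only 4 values {2, 3, 4, 5}, so each is used; only slot 5 can be 2, hence slot 5 = 2.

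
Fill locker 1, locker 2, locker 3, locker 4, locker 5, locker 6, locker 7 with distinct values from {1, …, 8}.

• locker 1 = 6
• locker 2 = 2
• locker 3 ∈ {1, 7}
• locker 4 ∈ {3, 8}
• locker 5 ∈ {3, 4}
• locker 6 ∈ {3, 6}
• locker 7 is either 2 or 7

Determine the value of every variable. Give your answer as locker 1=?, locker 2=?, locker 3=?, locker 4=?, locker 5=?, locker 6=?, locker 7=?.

locker 1 must be 6 (only option left). Eliminate 6 elsewhere: locker 6.
locker 2 must be 2 (only option left). Eliminate 2 elsewhere: locker 7.
That leaves locker 6 = 3. Eliminate 3 elsewhere: locker 4, locker 5.
locker 7 must be 7 (only option left). Eliminate 7 elsewhere: locker 3.
locker 3 must be 1 (only option left).
locker 4's domain is down to {8}, so locker 4 = 8.
locker 5's domain is down to {4}, so locker 5 = 4.

locker 1=6, locker 2=2, locker 3=1, locker 4=8, locker 5=4, locker 6=3, locker 7=7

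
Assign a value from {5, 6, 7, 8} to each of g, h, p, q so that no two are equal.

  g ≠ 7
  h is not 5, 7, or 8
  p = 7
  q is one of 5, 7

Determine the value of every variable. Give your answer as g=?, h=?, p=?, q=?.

h has just one choice, so h = 6. Strike 6 from g.
p has just one choice, so p = 7. Strike 7 from q.
q must be 5 (only option left). So g can't be 5.
g's domain is down to {8}, so g = 8.

g=8, h=6, p=7, q=5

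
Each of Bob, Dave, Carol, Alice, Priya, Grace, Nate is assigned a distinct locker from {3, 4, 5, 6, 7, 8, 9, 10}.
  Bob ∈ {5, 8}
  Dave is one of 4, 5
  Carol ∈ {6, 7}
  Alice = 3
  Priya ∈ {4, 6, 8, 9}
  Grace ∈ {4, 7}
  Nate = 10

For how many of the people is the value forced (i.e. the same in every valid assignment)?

Alice must be 3 (only option left).
Nate's domain is down to {10}, so Nate = 10.
Determined: Alice=3, Nate=10. The other people each still have more than one consistent value. That makes 2.

2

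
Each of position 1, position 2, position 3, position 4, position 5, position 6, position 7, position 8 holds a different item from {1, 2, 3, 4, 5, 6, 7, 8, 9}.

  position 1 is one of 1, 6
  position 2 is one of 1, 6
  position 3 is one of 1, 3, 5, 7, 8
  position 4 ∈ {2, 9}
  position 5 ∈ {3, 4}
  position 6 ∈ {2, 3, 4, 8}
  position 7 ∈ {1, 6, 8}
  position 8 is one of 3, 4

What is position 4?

9

position 1 and position 2 between them cover only {1, 6} — a naked pair. Remove those values from position 3, position 7.
position 7 must be 8 (only option left). Eliminate 8 elsewhere: position 3, position 6.
The 2 variables position 5 and position 8 are confined to {3, 4}, which locks those values in; drop them from position 3, position 6.
position 6 has just one choice, so position 6 = 2. Eliminate 2 elsewhere: position 4.
So position 4 = 9.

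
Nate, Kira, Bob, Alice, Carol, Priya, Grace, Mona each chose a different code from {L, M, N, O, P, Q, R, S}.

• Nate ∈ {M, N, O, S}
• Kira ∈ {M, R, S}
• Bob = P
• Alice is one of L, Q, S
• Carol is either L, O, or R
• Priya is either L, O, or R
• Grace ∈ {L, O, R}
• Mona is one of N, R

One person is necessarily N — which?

Mona

Bob must be P (only option left).
The 7 still-open variables draw from only 7 values {L, M, N, O, Q, R, S}, so each is used; only Alice can be Q, hence Alice = Q.
The 3 variables Carol, Priya, Grace are confined to {L, O, R}, which locks those values in; drop them from Nate, Kira, Mona.
So N goes to Mona.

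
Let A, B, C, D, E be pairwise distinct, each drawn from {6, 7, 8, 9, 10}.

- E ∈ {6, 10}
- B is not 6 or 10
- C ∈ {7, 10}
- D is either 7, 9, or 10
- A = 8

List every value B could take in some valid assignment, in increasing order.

A must be 8 (only option left). So B can't be 8.
The 4 still-open variables draw from only 4 values {6, 7, 9, 10}, so each is used; only E can be 6, hence E = 6.
No further eliminations apply; B can still be any of 7, 9.

7, 9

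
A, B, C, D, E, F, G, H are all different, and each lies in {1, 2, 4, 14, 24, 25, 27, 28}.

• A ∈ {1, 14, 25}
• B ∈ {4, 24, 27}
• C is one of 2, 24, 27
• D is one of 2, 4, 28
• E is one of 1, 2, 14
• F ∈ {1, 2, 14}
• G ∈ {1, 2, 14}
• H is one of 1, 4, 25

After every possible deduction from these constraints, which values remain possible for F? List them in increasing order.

The 8 variables together cover exactly {1, 2, 4, 14, 24, 25, 27, 28} — 8 values for 8 variables — and 28 appears only in D's list, so D = 28.
The 3 variables E, F, G are confined to {1, 2, 14}, which locks those values in; drop them from A, C, H.
A must be 25 (only option left). Eliminate 25 elsewhere: H.
H has just one choice, so H = 4. Remove 4 from B.
No further eliminations apply; F can still be any of 1, 2, 14.

1, 2, 14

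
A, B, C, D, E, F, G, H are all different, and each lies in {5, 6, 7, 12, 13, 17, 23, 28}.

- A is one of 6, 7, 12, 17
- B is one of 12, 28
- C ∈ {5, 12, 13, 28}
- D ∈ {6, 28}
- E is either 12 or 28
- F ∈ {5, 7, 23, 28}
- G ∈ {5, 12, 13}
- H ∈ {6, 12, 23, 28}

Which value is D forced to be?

The 8 variables draw from only 8 values {5, 6, 7, 12, 13, 17, 23, 28}, so each is used; only A can be 17, hence A = 17.
Among the 7 still-open variables, 7 fits only F (and all 7 values in {5, 6, 7, 12, 13, 23, 28} must be used), so F = 7.
The 6 still-open variables together cover exactly {5, 6, 12, 13, 23, 28} — 6 values for 6 variables — and 23 appears only in H's list, so H = 23.
The 5 still-open variables together cover exactly {5, 6, 12, 13, 28} — 5 values for 5 variables — and 6 appears only in D's list, so D = 6.

6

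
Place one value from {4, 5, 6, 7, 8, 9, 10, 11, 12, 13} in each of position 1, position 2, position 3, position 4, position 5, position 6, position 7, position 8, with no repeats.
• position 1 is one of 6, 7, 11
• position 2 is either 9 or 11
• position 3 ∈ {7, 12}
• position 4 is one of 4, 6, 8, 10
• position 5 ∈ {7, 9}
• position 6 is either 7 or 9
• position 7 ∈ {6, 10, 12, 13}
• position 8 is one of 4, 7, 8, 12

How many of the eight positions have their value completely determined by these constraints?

position 5 and position 6 share exactly the 2 values {7, 9}; by pigeonhole those values go to them, so strike 7, 9 from position 1, position 2, position 3, position 8.
position 2 has just one choice, so position 2 = 11. Strike 11 from position 1.
position 3's domain is down to {12}, so position 3 = 12. Strike 12 from position 7, position 8.
position 1's domain is down to {6}, so position 1 = 6. Strike 6 from position 4, position 7.
Determined: position 1=6, position 2=11, position 3=12. The other positions each still have more than one consistent value. That makes 3.

3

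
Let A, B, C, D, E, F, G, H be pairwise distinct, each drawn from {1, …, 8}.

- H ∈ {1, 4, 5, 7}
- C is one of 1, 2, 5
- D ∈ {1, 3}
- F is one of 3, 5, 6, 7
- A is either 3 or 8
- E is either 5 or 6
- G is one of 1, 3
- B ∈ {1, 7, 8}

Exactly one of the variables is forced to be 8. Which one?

A

The 8 variables draw from only 8 values {1, 2, 3, 4, 5, 6, 7, 8}, so each is used; only C can be 2, hence C = 2.
The 7 still-open variables together cover exactly {1, 3, 4, 5, 6, 7, 8} — 7 values for 7 variables — and 4 appears only in H's list, so H = 4.
The 2 variables D and G are confined to {1, 3}, which locks those values in; drop them from A, B, F.
So 8 goes to A.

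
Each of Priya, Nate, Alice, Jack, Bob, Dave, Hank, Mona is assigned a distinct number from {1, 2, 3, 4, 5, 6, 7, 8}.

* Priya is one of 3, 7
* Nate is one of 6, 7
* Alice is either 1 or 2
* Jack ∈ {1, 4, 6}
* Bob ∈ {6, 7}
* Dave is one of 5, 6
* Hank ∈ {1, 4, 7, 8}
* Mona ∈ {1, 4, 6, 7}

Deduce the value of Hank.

The 8 variables together cover exactly {1, 2, 3, 4, 5, 6, 7, 8} — 8 values for 8 variables — and 2 appears only in Alice's list, so Alice = 2.
The 7 still-open variables draw from only 7 values {1, 3, 4, 5, 6, 7, 8}, so each is used; only Priya can be 3, hence Priya = 3.
Among the 6 still-open variables, 5 fits only Dave (and all 6 values in {1, 4, 5, 6, 7, 8} must be used), so Dave = 5.
The 5 still-open variables draw from only 5 values {1, 4, 6, 7, 8}, so each is used; only Hank can be 8, hence Hank = 8.

8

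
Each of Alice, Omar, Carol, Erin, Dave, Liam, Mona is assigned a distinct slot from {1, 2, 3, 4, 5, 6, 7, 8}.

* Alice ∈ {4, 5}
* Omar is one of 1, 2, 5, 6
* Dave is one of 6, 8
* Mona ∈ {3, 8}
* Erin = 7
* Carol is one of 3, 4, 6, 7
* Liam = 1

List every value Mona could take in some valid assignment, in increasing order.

Erin has just one choice, so Erin = 7. Strike 7 from Carol.
Liam's domain is down to {1}, so Liam = 1. Remove 1 from Omar.
No further eliminations apply; Mona can still be any of 3, 8.

3, 8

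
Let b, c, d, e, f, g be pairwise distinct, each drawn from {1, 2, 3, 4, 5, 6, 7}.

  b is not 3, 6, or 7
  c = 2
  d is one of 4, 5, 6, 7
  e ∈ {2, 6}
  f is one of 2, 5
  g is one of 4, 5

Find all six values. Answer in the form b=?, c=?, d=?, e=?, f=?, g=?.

b=1, c=2, d=7, e=6, f=5, g=4

c's domain is down to {2}, so c = 2. Strike 2 from b, e, f.
e's domain is down to {6}, so e = 6. Eliminate 6 elsewhere: d.
f must be 5 (only option left). Remove 5 from b, d, g.
g's domain is down to {4}, so g = 4. Eliminate 4 elsewhere: b, d.
b must be 1 (only option left).
d must be 7 (only option left).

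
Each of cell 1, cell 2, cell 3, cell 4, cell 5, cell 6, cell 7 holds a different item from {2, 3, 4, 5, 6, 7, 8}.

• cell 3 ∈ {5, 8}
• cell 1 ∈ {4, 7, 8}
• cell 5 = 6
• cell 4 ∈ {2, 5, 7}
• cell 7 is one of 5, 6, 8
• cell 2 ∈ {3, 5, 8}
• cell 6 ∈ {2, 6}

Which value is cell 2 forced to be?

cell 5 has just one choice, so cell 5 = 6. Eliminate 6 elsewhere: cell 6, cell 7.
cell 6 has just one choice, so cell 6 = 2. Remove 2 from cell 4.
The 5 still-open variables draw from only 5 values {3, 4, 5, 7, 8}, so each is used; only cell 2 can be 3, hence cell 2 = 3.

3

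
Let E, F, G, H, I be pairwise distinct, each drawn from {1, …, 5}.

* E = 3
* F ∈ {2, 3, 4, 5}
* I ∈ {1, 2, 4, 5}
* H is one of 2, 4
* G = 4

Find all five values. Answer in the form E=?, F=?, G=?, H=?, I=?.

E=3, F=5, G=4, H=2, I=1

E's domain is down to {3}, so E = 3. Eliminate 3 elsewhere: F.
That leaves G = 4. So F, H, I can't be 4.
H's domain is down to {2}, so H = 2. Eliminate 2 elsewhere: F, I.
F's domain is down to {5}, so F = 5. Strike 5 from I.
I has just one choice, so I = 1.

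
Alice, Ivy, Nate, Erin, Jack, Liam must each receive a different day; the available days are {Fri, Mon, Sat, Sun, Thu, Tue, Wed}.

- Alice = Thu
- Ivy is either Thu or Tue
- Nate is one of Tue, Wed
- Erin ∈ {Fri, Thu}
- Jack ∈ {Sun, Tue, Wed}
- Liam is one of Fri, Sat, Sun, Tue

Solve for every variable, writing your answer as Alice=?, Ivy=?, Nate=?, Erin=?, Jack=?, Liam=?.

Alice=Thu, Ivy=Tue, Nate=Wed, Erin=Fri, Jack=Sun, Liam=Sat

Alice has just one choice, so Alice = Thu. Eliminate Thu elsewhere: Ivy, Erin.
That leaves Ivy = Tue. Remove Tue from Nate, Jack, Liam.
Nate has just one choice, so Nate = Wed. Strike Wed from Jack.
Erin's domain is down to {Fri}, so Erin = Fri. Eliminate Fri elsewhere: Liam.
Jack must be Sun (only option left). Strike Sun from Liam.
Liam must be Sat (only option left).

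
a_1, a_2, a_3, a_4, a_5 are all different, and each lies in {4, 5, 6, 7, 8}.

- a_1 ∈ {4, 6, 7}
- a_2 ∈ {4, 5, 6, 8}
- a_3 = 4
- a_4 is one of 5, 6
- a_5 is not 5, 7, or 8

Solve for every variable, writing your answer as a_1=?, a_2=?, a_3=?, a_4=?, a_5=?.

a_1=7, a_2=8, a_3=4, a_4=5, a_5=6

a_3 must be 4 (only option left). Eliminate 4 elsewhere: a_1, a_2, a_5.
That leaves a_5 = 6. Strike 6 from a_1, a_2, a_4.
a_1 must be 7 (only option left).
a_4's domain is down to {5}, so a_4 = 5. Strike 5 from a_2.
a_2's domain is down to {8}, so a_2 = 8.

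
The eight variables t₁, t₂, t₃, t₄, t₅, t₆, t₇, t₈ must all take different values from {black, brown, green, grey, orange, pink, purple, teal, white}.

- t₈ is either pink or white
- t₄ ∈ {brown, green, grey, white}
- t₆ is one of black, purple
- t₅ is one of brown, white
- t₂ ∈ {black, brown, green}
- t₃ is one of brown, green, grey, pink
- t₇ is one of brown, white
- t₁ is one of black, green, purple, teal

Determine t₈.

pink

The 8 variables together cover exactly {black, brown, green, grey, pink, purple, teal, white} — 8 values for 8 variables — and teal appears only in t₁'s list, so t₁ = teal.
Among the 7 still-open variables, purple fits only t₆ (and all 7 values in {black, brown, green, grey, pink, purple, white} must be used), so t₆ = purple.
Among the 6 still-open variables, black fits only t₂ (and all 6 values in {black, brown, green, grey, pink, white} must be used), so t₂ = black.
t₅ and t₇ between them cover only {brown, white} — a naked pair. Remove those values from t₃, t₄, t₈.
So t₈ = pink.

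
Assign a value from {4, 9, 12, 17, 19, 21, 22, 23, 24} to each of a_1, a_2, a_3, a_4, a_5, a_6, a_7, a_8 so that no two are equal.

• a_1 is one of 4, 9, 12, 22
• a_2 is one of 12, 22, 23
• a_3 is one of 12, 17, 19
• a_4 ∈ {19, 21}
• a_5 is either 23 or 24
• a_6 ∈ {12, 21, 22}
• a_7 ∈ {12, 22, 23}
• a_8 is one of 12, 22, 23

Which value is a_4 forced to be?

19

a_2, a_7, a_8 share exactly the 3 values {12, 22, 23}; by pigeonhole those values go to them, so strike 12, 22, 23 from a_1, a_3, a_5, a_6.
a_5's domain is down to {24}, so a_5 = 24.
a_6 must be 21 (only option left). Remove 21 from a_4.
So a_4 = 19.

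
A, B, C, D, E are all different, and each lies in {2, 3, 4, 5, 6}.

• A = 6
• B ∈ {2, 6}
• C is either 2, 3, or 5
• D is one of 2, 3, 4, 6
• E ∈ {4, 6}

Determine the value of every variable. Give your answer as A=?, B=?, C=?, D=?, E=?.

A=6, B=2, C=5, D=3, E=4

A's domain is down to {6}, so A = 6. Eliminate 6 elsewhere: B, D, E.
That leaves B = 2. Remove 2 from C, D.
That leaves E = 4. Remove 4 from D.
That leaves D = 3. Strike 3 from C.
C must be 5 (only option left).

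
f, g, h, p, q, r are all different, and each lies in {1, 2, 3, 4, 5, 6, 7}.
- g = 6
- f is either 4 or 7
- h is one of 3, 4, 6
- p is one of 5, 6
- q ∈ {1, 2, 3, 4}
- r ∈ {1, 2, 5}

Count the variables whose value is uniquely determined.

2

g's domain is down to {6}, so g = 6. Remove 6 from h, p.
p must be 5 (only option left). Remove 5 from r.
Determined: g=6, p=5. The other variables each still have more than one consistent value. That makes 2.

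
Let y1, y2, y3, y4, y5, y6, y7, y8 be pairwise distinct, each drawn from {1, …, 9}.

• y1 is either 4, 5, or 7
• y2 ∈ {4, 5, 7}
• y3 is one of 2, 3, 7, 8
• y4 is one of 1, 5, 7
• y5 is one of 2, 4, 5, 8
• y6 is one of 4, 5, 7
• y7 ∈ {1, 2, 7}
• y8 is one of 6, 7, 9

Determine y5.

y1, y2, y6 share exactly the 3 values {4, 5, 7}; by pigeonhole those values go to them, so strike 4, 5, 7 from y3, y4, y5, y7, y8.
y4 has just one choice, so y4 = 1. So y7 can't be 1.
That leaves y7 = 2. Strike 2 from y3, y5.
So y5 = 8.

8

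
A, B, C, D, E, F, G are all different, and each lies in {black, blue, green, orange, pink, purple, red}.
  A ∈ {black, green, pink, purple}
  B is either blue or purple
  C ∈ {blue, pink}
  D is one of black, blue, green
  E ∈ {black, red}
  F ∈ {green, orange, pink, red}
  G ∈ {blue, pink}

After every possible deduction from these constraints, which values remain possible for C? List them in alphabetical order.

The 7 variables together cover exactly {black, blue, green, orange, pink, purple, red} — 7 values for 7 variables — and orange appears only in F's list, so F = orange.
Among the 6 still-open variables, red fits only E (and all 6 values in {black, blue, green, pink, purple, red} must be used), so E = red.
C and G share exactly the 2 values {blue, pink}; by pigeonhole those values go to them, so strike blue, pink from A, B, D.
B's domain is down to {purple}, so B = purple. Strike purple from A.
No further eliminations apply; C can still be any of blue, pink.

blue, pink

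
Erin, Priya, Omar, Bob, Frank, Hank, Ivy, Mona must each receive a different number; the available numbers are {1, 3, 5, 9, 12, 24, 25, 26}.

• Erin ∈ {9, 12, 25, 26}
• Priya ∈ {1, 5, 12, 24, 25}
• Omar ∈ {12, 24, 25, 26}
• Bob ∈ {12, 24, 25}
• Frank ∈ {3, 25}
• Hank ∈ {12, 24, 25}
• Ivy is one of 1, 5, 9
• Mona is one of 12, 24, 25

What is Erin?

The 8 variables together cover exactly {1, 3, 5, 9, 12, 24, 25, 26} — 8 values for 8 variables — and 3 appears only in Frank's list, so Frank = 3.
The 3 variables Bob, Hank, Mona are confined to {12, 24, 25}, which locks those values in; drop them from Erin, Priya, Omar.
Omar must be 26 (only option left). Remove 26 from Erin.
So Erin = 9.

9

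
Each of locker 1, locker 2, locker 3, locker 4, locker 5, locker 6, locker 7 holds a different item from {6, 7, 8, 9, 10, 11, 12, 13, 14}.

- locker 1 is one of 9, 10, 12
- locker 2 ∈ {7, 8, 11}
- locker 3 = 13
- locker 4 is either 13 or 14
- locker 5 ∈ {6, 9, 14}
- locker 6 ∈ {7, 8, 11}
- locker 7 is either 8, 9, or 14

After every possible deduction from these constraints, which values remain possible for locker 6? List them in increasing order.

7, 8, 11

locker 3's domain is down to {13}, so locker 3 = 13. Strike 13 from locker 4.
That leaves locker 4 = 14. So locker 5, locker 7 can't be 14.
No further eliminations apply; locker 6 can still be any of 7, 8, 11.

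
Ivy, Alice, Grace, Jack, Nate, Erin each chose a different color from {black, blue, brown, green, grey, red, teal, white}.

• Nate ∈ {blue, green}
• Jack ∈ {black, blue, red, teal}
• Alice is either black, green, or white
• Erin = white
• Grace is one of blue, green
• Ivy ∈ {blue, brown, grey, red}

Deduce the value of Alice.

Erin must be white (only option left). So Alice can't be white.
The 2 variables Grace and Nate are confined to {blue, green}, which locks those values in; drop them from Ivy, Alice, Jack.
So Alice = black.

black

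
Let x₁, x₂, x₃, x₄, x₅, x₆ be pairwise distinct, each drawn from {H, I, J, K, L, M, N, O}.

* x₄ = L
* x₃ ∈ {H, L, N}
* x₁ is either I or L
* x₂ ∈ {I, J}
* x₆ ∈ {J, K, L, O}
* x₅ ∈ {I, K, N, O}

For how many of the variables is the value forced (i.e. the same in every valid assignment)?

x₄ must be L (only option left). Remove L from x₁, x₃, x₆.
x₁ must be I (only option left). Eliminate I elsewhere: x₂, x₅.
x₂'s domain is down to {J}, so x₂ = J. Strike J from x₆.
Determined: x₁=I, x₂=J, x₄=L. The other variables each still have more than one consistent value. That makes 3.

3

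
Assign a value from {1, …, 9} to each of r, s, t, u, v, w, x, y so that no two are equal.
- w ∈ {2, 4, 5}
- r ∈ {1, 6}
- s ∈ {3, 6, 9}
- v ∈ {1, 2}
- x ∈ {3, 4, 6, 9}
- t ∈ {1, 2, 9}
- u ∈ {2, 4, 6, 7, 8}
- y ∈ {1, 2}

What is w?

5

The 2 variables v and y are confined to {1, 2}, which locks those values in; drop them from r, t, u, w.
r must be 6 (only option left). So s, u, x can't be 6.
t has just one choice, so t = 9. So s, x can't be 9.
s has just one choice, so s = 3. So x can't be 3.
That leaves x = 4. So u, w can't be 4.
So w = 5.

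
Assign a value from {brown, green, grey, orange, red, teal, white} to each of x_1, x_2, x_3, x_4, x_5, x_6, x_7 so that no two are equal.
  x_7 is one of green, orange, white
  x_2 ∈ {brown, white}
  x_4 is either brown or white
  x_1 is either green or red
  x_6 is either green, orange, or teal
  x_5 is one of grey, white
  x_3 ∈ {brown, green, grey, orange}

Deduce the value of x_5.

The 7 variables together cover exactly {brown, green, grey, orange, red, teal, white} — 7 values for 7 variables — and red appears only in x_1's list, so x_1 = red.
The 6 still-open variables together cover exactly {brown, green, grey, orange, teal, white} — 6 values for 6 variables — and teal appears only in x_6's list, so x_6 = teal.
x_2 and x_4 share exactly the 2 values {brown, white}; by pigeonhole those values go to them, so strike brown, white from x_3, x_5, x_7.
So x_5 = grey.

grey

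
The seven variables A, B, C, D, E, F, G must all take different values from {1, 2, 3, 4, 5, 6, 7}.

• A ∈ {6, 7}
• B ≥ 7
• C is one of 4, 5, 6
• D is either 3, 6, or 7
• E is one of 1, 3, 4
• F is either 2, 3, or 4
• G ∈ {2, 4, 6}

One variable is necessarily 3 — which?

B has just one choice, so B = 7. Eliminate 7 elsewhere: A, D.
That leaves A = 6. So C, D, G can't be 6.
So 3 goes to D.

D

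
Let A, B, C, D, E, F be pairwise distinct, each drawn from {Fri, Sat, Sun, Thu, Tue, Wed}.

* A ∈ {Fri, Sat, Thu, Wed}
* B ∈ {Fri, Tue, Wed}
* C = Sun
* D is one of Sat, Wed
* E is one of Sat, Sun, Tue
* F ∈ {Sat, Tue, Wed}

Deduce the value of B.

C has just one choice, so C = Sun. Remove Sun from E.
The 5 still-open variables draw from only 5 values {Fri, Sat, Thu, Tue, Wed}, so each is used; only A can be Thu, hence A = Thu.
The 4 still-open variables draw from only 4 values {Fri, Sat, Tue, Wed}, so each is used; only B can be Fri, hence B = Fri.

Fri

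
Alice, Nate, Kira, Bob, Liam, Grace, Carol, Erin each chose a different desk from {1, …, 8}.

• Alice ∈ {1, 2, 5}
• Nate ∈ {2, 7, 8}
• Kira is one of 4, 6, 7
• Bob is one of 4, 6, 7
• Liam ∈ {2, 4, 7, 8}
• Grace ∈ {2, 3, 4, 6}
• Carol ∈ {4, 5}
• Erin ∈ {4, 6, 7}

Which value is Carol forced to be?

5

The 8 variables draw from only 8 values {1, 2, 3, 4, 5, 6, 7, 8}, so each is used; only Alice can be 1, hence Alice = 1.
The 7 still-open variables draw from only 7 values {2, 3, 4, 5, 6, 7, 8}, so each is used; only Grace can be 3, hence Grace = 3.
The 6 still-open variables draw from only 6 values {2, 4, 5, 6, 7, 8}, so each is used; only Carol can be 5, hence Carol = 5.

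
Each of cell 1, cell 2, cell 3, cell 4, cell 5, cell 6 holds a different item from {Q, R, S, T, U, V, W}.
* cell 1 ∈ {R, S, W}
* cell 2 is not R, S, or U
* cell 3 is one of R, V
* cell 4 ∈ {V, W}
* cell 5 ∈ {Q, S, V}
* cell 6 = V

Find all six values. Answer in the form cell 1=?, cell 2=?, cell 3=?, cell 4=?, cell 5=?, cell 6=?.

cell 6 has just one choice, so cell 6 = V. So cell 2, cell 3, cell 4, cell 5 can't be V.
That leaves cell 3 = R. Strike R from cell 1.
cell 4's domain is down to {W}, so cell 4 = W. Eliminate W elsewhere: cell 1, cell 2.
cell 1 must be S (only option left). Strike S from cell 5.
cell 5's domain is down to {Q}, so cell 5 = Q. Strike Q from cell 2.
cell 2's domain is down to {T}, so cell 2 = T.

cell 1=S, cell 2=T, cell 3=R, cell 4=W, cell 5=Q, cell 6=V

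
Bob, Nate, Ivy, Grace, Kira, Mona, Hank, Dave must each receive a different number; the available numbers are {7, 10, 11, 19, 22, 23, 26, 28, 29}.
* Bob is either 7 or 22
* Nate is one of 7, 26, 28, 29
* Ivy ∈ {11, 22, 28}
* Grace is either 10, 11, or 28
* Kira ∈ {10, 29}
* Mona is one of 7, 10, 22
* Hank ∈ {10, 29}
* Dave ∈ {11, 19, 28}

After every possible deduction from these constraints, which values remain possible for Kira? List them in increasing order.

Among the 8 variables, 19 fits only Dave (and all 8 values in {7, 10, 11, 19, 22, 26, 28, 29} must be used), so Dave = 19.
The 7 still-open variables together cover exactly {7, 10, 11, 22, 26, 28, 29} — 7 values for 7 variables — and 26 appears only in Nate's list, so Nate = 26.
Kira and Hank between them cover only {10, 29} — a naked pair. Remove those values from Grace, Mona.
Bob and Mona share exactly the 2 values {7, 22}; by pigeonhole those values go to them, so strike 7, 22 from Ivy.
No further eliminations apply; Kira can still be any of 10, 29.

10, 29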